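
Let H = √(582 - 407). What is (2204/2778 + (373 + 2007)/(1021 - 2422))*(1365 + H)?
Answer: -267224230/216221 - 2936530*√7/648663 ≈ -1247.9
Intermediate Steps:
H = 5*√7 (H = √175 = 5*√7 ≈ 13.229)
(2204/2778 + (373 + 2007)/(1021 - 2422))*(1365 + H) = (2204/2778 + (373 + 2007)/(1021 - 2422))*(1365 + 5*√7) = (2204*(1/2778) + 2380/(-1401))*(1365 + 5*√7) = (1102/1389 + 2380*(-1/1401))*(1365 + 5*√7) = (1102/1389 - 2380/1401)*(1365 + 5*√7) = -587306*(1365 + 5*√7)/648663 = -267224230/216221 - 2936530*√7/648663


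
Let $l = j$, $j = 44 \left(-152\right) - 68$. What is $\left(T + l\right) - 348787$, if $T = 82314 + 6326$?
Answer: $-266903$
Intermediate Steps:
$T = 88640$
$j = -6756$ ($j = -6688 - 68 = -6756$)
$l = -6756$
$\left(T + l\right) - 348787 = \left(88640 - 6756\right) - 348787 = 81884 - 348787 = -266903$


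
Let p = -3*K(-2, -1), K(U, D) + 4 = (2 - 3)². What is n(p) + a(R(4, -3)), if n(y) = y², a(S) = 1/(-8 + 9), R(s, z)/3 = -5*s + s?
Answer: 82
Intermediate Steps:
R(s, z) = -12*s (R(s, z) = 3*(-5*s + s) = 3*(-4*s) = -12*s)
K(U, D) = -3 (K(U, D) = -4 + (2 - 3)² = -4 + (-1)² = -4 + 1 = -3)
a(S) = 1 (a(S) = 1/1 = 1)
p = 9 (p = -3*(-3) = 9)
n(p) + a(R(4, -3)) = 9² + 1 = 81 + 1 = 82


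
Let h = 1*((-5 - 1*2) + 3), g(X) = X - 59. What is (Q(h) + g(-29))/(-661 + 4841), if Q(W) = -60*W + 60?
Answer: 53/1045 ≈ 0.050718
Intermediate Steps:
g(X) = -59 + X
h = -4 (h = 1*((-5 - 2) + 3) = 1*(-7 + 3) = 1*(-4) = -4)
Q(W) = 60 - 60*W
(Q(h) + g(-29))/(-661 + 4841) = ((60 - 60*(-4)) + (-59 - 29))/(-661 + 4841) = ((60 + 240) - 88)/4180 = (300 - 88)*(1/4180) = 212*(1/4180) = 53/1045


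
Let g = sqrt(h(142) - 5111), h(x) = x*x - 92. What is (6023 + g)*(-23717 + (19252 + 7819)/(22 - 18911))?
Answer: -2698409306132/18889 - 448017484*sqrt(14961)/18889 ≈ -1.4576e+8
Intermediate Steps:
h(x) = -92 + x**2 (h(x) = x**2 - 92 = -92 + x**2)
g = sqrt(14961) (g = sqrt((-92 + 142**2) - 5111) = sqrt((-92 + 20164) - 5111) = sqrt(20072 - 5111) = sqrt(14961) ≈ 122.32)
(6023 + g)*(-23717 + (19252 + 7819)/(22 - 18911)) = (6023 + sqrt(14961))*(-23717 + (19252 + 7819)/(22 - 18911)) = (6023 + sqrt(14961))*(-23717 + 27071/(-18889)) = (6023 + sqrt(14961))*(-23717 + 27071*(-1/18889)) = (6023 + sqrt(14961))*(-23717 - 27071/18889) = (6023 + sqrt(14961))*(-448017484/18889) = -2698409306132/18889 - 448017484*sqrt(14961)/18889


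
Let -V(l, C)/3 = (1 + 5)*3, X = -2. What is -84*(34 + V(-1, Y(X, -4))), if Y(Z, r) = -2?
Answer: 1680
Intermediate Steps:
V(l, C) = -54 (V(l, C) = -3*(1 + 5)*3 = -18*3 = -3*18 = -54)
-84*(34 + V(-1, Y(X, -4))) = -84*(34 - 54) = -84*(-20) = 1680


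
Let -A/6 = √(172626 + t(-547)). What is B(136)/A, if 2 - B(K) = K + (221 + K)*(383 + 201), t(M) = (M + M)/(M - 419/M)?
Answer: 104311*√3852861266760205/77369281437 ≈ 83.686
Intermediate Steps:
t(M) = 2*M/(M - 419/M) (t(M) = (2*M)/(M - 419/M) = 2*M/(M - 419/M))
B(K) = -129062 - 585*K (B(K) = 2 - (K + (221 + K)*(383 + 201)) = 2 - (K + (221 + K)*584) = 2 - (K + (129064 + 584*K)) = 2 - (129064 + 585*K) = 2 + (-129064 - 585*K) = -129062 - 585*K)
A = -6*√3852861266760205/149395 (A = -6*√(172626 + 2*(-547)²/(-419 + (-547)²)) = -6*√(172626 + 2*299209/(-419 + 299209)) = -6*√(172626 + 2*299209/298790) = -6*√(172626 + 2*299209*(1/298790)) = -6*√(172626 + 299209/149395) = -6*√3852861266760205/149395 ≈ -2492.9)
B(136)/A = (-129062 - 585*136)/((-6*√3852861266760205/149395)) = (-129062 - 79560)*(-√3852861266760205/154738562874) = -(-104311)*√3852861266760205/77369281437 = 104311*√3852861266760205/77369281437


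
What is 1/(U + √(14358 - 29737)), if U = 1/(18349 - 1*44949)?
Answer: -26600/10881565240001 - 9198280000*I*√91/10881565240001 ≈ -2.4445e-9 - 0.0080637*I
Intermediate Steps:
U = -1/26600 (U = 1/(18349 - 44949) = 1/(-26600) = -1/26600 ≈ -3.7594e-5)
1/(U + √(14358 - 29737)) = 1/(-1/26600 + √(14358 - 29737)) = 1/(-1/26600 + √(-15379)) = 1/(-1/26600 + 13*I*√91)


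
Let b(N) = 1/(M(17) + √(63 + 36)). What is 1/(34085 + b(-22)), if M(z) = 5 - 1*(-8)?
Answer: 265107/9036221329 + √11/27108663987 ≈ 2.9338e-5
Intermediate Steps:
M(z) = 13 (M(z) = 5 + 8 = 13)
b(N) = 1/(13 + 3*√11) (b(N) = 1/(13 + √(63 + 36)) = 1/(13 + √99) = 1/(13 + 3*√11))
1/(34085 + b(-22)) = 1/(34085 + (13/70 - 3*√11/70)) = 1/(2385963/70 - 3*√11/70)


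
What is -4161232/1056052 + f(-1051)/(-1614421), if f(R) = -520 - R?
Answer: -1679635272571/426228131473 ≈ -3.9407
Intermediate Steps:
-4161232/1056052 + f(-1051)/(-1614421) = -4161232/1056052 + (-520 - 1*(-1051))/(-1614421) = -4161232*1/1056052 + (-520 + 1051)*(-1/1614421) = -1040308/264013 + 531*(-1/1614421) = -1040308/264013 - 531/1614421 = -1679635272571/426228131473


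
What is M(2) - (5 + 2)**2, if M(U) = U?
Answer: -47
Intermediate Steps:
M(2) - (5 + 2)**2 = 2 - (5 + 2)**2 = 2 - 1*7**2 = 2 - 1*49 = 2 - 49 = -47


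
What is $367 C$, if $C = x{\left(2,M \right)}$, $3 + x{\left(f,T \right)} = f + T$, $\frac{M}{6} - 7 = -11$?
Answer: $-9175$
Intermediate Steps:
$M = -24$ ($M = 42 + 6 \left(-11\right) = 42 - 66 = -24$)
$x{\left(f,T \right)} = -3 + T + f$ ($x{\left(f,T \right)} = -3 + \left(f + T\right) = -3 + \left(T + f\right) = -3 + T + f$)
$C = -25$ ($C = -3 - 24 + 2 = -25$)
$367 C = 367 \left(-25\right) = -9175$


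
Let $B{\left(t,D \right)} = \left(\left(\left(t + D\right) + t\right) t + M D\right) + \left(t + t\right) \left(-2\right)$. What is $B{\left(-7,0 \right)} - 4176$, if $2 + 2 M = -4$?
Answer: $-4050$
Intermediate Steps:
$M = -3$ ($M = -1 + \frac{1}{2} \left(-4\right) = -1 - 2 = -3$)
$B{\left(t,D \right)} = - 4 t - 3 D + t \left(D + 2 t\right)$ ($B{\left(t,D \right)} = \left(\left(\left(t + D\right) + t\right) t - 3 D\right) + \left(t + t\right) \left(-2\right) = \left(\left(\left(D + t\right) + t\right) t - 3 D\right) + 2 t \left(-2\right) = \left(\left(D + 2 t\right) t - 3 D\right) - 4 t = \left(t \left(D + 2 t\right) - 3 D\right) - 4 t = \left(- 3 D + t \left(D + 2 t\right)\right) - 4 t = - 4 t - 3 D + t \left(D + 2 t\right)$)
$B{\left(-7,0 \right)} - 4176 = \left(\left(-4\right) \left(-7\right) - 0 + 2 \left(-7\right)^{2} + 0 \left(-7\right)\right) - 4176 = \left(28 + 0 + 2 \cdot 49 + 0\right) - 4176 = \left(28 + 0 + 98 + 0\right) - 4176 = 126 - 4176 = -4050$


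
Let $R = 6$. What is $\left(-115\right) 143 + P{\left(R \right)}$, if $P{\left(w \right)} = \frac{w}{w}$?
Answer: $-16444$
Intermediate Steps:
$P{\left(w \right)} = 1$
$\left(-115\right) 143 + P{\left(R \right)} = \left(-115\right) 143 + 1 = -16445 + 1 = -16444$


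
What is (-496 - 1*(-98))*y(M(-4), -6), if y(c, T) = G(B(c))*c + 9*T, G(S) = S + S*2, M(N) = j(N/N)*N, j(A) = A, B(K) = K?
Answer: 2388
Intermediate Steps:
M(N) = N (M(N) = (N/N)*N = 1*N = N)
G(S) = 3*S (G(S) = S + 2*S = 3*S)
y(c, T) = 3*c² + 9*T (y(c, T) = (3*c)*c + 9*T = 3*c² + 9*T)
(-496 - 1*(-98))*y(M(-4), -6) = (-496 - 1*(-98))*(3*(-4)² + 9*(-6)) = (-496 + 98)*(3*16 - 54) = -398*(48 - 54) = -398*(-6) = 2388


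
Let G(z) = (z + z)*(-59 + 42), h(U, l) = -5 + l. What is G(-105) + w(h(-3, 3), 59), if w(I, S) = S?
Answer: 3629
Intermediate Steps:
G(z) = -34*z (G(z) = (2*z)*(-17) = -34*z)
G(-105) + w(h(-3, 3), 59) = -34*(-105) + 59 = 3570 + 59 = 3629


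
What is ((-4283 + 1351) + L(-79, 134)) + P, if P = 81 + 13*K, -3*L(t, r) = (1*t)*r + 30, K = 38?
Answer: 3485/3 ≈ 1161.7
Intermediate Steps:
L(t, r) = -10 - r*t/3 (L(t, r) = -((1*t)*r + 30)/3 = -(t*r + 30)/3 = -(r*t + 30)/3 = -(30 + r*t)/3 = -10 - r*t/3)
P = 575 (P = 81 + 13*38 = 81 + 494 = 575)
((-4283 + 1351) + L(-79, 134)) + P = ((-4283 + 1351) + (-10 - ⅓*134*(-79))) + 575 = (-2932 + (-10 + 10586/3)) + 575 = (-2932 + 10556/3) + 575 = 1760/3 + 575 = 3485/3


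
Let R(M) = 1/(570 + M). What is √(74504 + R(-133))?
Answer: √14227954813/437 ≈ 272.95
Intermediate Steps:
√(74504 + R(-133)) = √(74504 + 1/(570 - 133)) = √(74504 + 1/437) = √(32558249/437) = √14227954813/437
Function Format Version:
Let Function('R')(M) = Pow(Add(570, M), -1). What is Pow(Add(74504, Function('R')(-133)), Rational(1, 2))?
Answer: Mul(Rational(1, 437), Pow(14227954813, Rational(1, 2))) ≈ 272.95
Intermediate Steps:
Pow(Add(74504, Function('R')(-133)), Rational(1, 2)) = Pow(Add(74504, Pow(Add(570, -133), -1)), Rational(1, 2)) = Pow(Add(74504, Pow(437, -1)), Rational(1, 2)) = Pow(Add(74504, Rational(1, 437)), Rational(1, 2)) = Pow(Rational(32558249, 437), Rational(1, 2)) = Mul(Rational(1, 437), Pow(14227954813, Rational(1, 2)))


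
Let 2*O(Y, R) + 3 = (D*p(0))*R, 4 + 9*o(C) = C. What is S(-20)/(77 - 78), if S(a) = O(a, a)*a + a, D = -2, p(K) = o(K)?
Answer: -1690/9 ≈ -187.78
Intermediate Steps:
o(C) = -4/9 + C/9
p(K) = -4/9 + K/9
O(Y, R) = -3/2 + 4*R/9 (O(Y, R) = -3/2 + ((-2*(-4/9 + (⅑)*0))*R)/2 = -3/2 + ((-2*(-4/9 + 0))*R)/2 = -3/2 + ((-2*(-4/9))*R)/2 = -3/2 + (8*R/9)/2 = -3/2 + 4*R/9)
S(a) = a + a*(-3/2 + 4*a/9) (S(a) = (-3/2 + 4*a/9)*a + a = a*(-3/2 + 4*a/9) + a = a + a*(-3/2 + 4*a/9))
S(-20)/(77 - 78) = ((1/18)*(-20)*(-9 + 8*(-20)))/(77 - 78) = ((1/18)*(-20)*(-9 - 160))/(-1) = ((1/18)*(-20)*(-169))*(-1) = (1690/9)*(-1) = -1690/9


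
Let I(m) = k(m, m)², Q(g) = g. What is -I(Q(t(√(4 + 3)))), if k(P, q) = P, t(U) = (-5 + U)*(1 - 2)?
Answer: -32 + 10*√7 ≈ -5.5425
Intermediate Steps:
t(U) = 5 - U (t(U) = (-5 + U)*(-1) = 5 - U)
I(m) = m²
-I(Q(t(√(4 + 3)))) = -(5 - √(4 + 3))² = -(5 - √7)²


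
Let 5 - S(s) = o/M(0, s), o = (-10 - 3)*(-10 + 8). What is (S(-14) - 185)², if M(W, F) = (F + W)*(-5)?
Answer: 39853969/1225 ≈ 32534.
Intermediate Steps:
o = 26 (o = -13*(-2) = 26)
M(W, F) = -5*F - 5*W
S(s) = 5 + 26/(5*s) (S(s) = 5 - 26/(-5*s - 5*0) = 5 - 26/(-5*s + 0) = 5 - 26/((-5*s)) = 5 - 26*(-1/(5*s)) = 5 - (-26)/(5*s) = 5 + 26/(5*s))
(S(-14) - 185)² = ((5 + (26/5)/(-14)) - 185)² = ((5 + (26/5)*(-1/14)) - 185)² = ((5 - 13/35) - 185)² = (162/35 - 185)² = (-6313/35)² = 39853969/1225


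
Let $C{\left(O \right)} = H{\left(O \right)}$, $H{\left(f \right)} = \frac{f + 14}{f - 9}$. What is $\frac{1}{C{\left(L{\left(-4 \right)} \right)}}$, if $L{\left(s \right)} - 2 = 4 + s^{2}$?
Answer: $\frac{13}{36} \approx 0.36111$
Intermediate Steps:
$L{\left(s \right)} = 6 + s^{2}$ ($L{\left(s \right)} = 2 + \left(4 + s^{2}\right) = 6 + s^{2}$)
$H{\left(f \right)} = \frac{14 + f}{-9 + f}$
$C{\left(O \right)} = \frac{14 + O}{-9 + O}$
$\frac{1}{C{\left(L{\left(-4 \right)} \right)}} = \frac{1}{\frac{1}{-9 + \left(6 + \left(-4\right)^{2}\right)} \left(14 + \left(6 + \left(-4\right)^{2}\right)\right)} = \frac{1}{\frac{1}{-9 + \left(6 + 16\right)} \left(14 + \left(6 + 16\right)\right)} = \frac{1}{\frac{1}{-9 + 22} \left(14 + 22\right)} = \frac{1}{\frac{1}{13} \cdot 36} = \frac{1}{\frac{36}{13}} = \frac{13}{36}$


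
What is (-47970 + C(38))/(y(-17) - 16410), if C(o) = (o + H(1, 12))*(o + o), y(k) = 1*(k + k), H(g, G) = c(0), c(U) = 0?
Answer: 22541/8222 ≈ 2.7415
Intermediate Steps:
H(g, G) = 0
y(k) = 2*k (y(k) = 1*(2*k) = 2*k)
C(o) = 2*o² (C(o) = (o + 0)*(o + o) = o*(2*o) = 2*o²)
(-47970 + C(38))/(y(-17) - 16410) = (-47970 + 2*38²)/(2*(-17) - 16410) = (-47970 + 2*1444)/(-34 - 16410) = (-47970 + 2888)/(-16444) = -45082*(-1/16444) = 22541/8222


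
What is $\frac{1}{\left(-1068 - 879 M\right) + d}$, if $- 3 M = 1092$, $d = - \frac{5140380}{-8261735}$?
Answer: $\frac{1652347}{526914658212} \approx 3.1359 \cdot 10^{-6}$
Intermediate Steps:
$d = \frac{1028076}{1652347}$ ($d = \left(-5140380\right) \left(- \frac{1}{8261735}\right) = \frac{1028076}{1652347} \approx 0.62219$)
$M = -364$ ($M = \left(- \frac{1}{3}\right) 1092 = -364$)
$\frac{1}{\left(-1068 - 879 M\right) + d} = \frac{1}{\left(-1068 - -319956\right) + \frac{1028076}{1652347}} = \frac{1}{\left(-1068 + 319956\right) + \frac{1028076}{1652347}} = \frac{1}{318888 + \frac{1028076}{1652347}} = \frac{1}{\frac{526914658212}{1652347}} = \frac{1652347}{526914658212}$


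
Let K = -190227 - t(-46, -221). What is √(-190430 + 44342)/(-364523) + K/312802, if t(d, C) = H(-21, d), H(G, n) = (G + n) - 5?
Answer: -27165/44686 - 6*I*√4058/364523 ≈ -0.60791 - 0.0010485*I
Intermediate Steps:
H(G, n) = -5 + G + n
t(d, C) = -26 + d (t(d, C) = -5 - 21 + d = -26 + d)
K = -190155 (K = -190227 - (-26 - 46) = -190227 - 1*(-72) = -190227 + 72 = -190155)
√(-190430 + 44342)/(-364523) + K/312802 = √(-190430 + 44342)/(-364523) - 190155/312802 = √(-146088)*(-1/364523) - 190155*1/312802 = (6*I*√4058)*(-1/364523) - 27165/44686 = -6*I*√4058/364523 - 27165/44686 = -27165/44686 - 6*I*√4058/364523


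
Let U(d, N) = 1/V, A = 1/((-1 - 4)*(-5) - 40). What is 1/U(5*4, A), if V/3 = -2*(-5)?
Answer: 30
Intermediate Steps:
V = 30 (V = 3*(-2*(-5)) = 3*10 = 30)
A = -1/15 (A = 1/(-5*(-5) - 40) = 1/(25 - 40) = 1/(-15) = -1/15 ≈ -0.066667)
U(d, N) = 1/30
1/U(5*4, A) = 1/(1/30) = 30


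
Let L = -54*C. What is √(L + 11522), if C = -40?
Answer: √13682 ≈ 116.97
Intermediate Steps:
L = 2160 (L = -54*(-40) = 2160)
√(L + 11522) = √(2160 + 11522) = √13682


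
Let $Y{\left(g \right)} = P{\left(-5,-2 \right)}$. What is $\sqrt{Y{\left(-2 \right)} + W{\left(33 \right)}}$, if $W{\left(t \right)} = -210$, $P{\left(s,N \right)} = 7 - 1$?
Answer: $2 i \sqrt{51} \approx 14.283 i$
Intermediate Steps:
$P{\left(s,N \right)} = 6$
$Y{\left(g \right)} = 6$
$\sqrt{Y{\left(-2 \right)} + W{\left(33 \right)}} = \sqrt{6 - 210} = \sqrt{-204} = 2 i \sqrt{51}$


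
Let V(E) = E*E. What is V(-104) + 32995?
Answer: 43811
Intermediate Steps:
V(E) = E²
V(-104) + 32995 = (-104)² + 32995 = 10816 + 32995 = 43811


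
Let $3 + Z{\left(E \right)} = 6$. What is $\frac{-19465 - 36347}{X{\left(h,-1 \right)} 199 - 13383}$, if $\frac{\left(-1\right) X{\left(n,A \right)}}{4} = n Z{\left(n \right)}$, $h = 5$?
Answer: $\frac{18604}{8441} \approx 2.204$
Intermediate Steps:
$Z{\left(E \right)} = 3$ ($Z{\left(E \right)} = -3 + 6 = 3$)
$X{\left(n,A \right)} = - 12 n$ ($X{\left(n,A \right)} = - 4 n 3 = - 4 \cdot 3 n = - 12 n$)
$\frac{-19465 - 36347}{X{\left(h,-1 \right)} 199 - 13383} = \frac{-19465 - 36347}{\left(-12\right) 5 \cdot 199 - 13383} = - \frac{55812}{\left(-60\right) 199 - 13383} = - \frac{55812}{-11940 - 13383} = - \frac{55812}{-25323} = \left(-55812\right) \left(- \frac{1}{25323}\right) = \frac{18604}{8441}$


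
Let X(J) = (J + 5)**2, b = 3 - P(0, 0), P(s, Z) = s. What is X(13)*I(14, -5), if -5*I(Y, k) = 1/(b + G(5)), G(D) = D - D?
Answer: -108/5 ≈ -21.600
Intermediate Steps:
G(D) = 0
b = 3 (b = 3 - 1*0 = 3 + 0 = 3)
I(Y, k) = -1/15 (I(Y, k) = -1/(5*(3 + 0)) = -1/5/3 = -1/5*1/3 = -1/15)
X(J) = (5 + J)**2
X(13)*I(14, -5) = (5 + 13)**2*(-1/15) = 18**2*(-1/15) = 324*(-1/15) = -108/5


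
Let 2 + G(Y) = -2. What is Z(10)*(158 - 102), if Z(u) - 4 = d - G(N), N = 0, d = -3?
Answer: 280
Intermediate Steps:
G(Y) = -4 (G(Y) = -2 - 2 = -4)
Z(u) = 5 (Z(u) = 4 + (-3 - 1*(-4)) = 4 + (-3 + 4) = 4 + 1 = 5)
Z(10)*(158 - 102) = 5*(158 - 102) = 5*56 = 280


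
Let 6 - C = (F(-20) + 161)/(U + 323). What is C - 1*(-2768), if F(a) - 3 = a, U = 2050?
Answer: 2194186/791 ≈ 2773.9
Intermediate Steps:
F(a) = 3 + a
C = 4698/791 (C = 6 - ((3 - 20) + 161)/(2050 + 323) = 6 - (-17 + 161)/2373 = 6 - 144/2373 = 6 - 1*48/791 = 6 - 48/791 = 4698/791 ≈ 5.9393)
C - 1*(-2768) = 4698/791 - 1*(-2768) = 4698/791 + 2768 = 2194186/791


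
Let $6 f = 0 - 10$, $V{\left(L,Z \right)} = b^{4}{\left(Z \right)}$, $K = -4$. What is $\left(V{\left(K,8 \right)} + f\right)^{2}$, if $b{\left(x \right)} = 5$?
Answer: $\frac{3496900}{9} \approx 3.8854 \cdot 10^{5}$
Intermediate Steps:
$V{\left(L,Z \right)} = 625$ ($V{\left(L,Z \right)} = 5^{4} = 625$)
$f = - \frac{5}{3}$ ($f = \frac{0 - 10}{6} = \frac{1}{6} \left(-10\right) = - \frac{5}{3} \approx -1.6667$)
$\left(V{\left(K,8 \right)} + f\right)^{2} = \left(625 - \frac{5}{3}\right)^{2} = \left(\frac{1870}{3}\right)^{2} = \frac{3496900}{9}$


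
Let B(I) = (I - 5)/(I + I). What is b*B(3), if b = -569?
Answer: 569/3 ≈ 189.67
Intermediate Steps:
B(I) = (-5 + I)/(2*I) (B(I) = (-5 + I)/((2*I)) = (-5 + I)*(1/(2*I)) = (-5 + I)/(2*I))
b*B(3) = -569*(-5 + 3)/(2*3) = -569*(-2)/(2*3) = -569*(-1/3) = 569/3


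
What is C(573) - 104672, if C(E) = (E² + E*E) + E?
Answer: 552559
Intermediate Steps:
C(E) = E + 2*E² (C(E) = (E² + E²) + E = 2*E² + E = E + 2*E²)
C(573) - 104672 = 573*(1 + 2*573) - 104672 = 573*(1 + 1146) - 104672 = 573*1147 - 104672 = 657231 - 104672 = 552559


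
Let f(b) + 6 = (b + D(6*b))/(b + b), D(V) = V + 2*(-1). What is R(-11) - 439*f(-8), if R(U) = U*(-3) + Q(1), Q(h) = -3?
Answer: 8581/8 ≈ 1072.6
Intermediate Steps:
D(V) = -2 + V (D(V) = V - 2 = -2 + V)
f(b) = -6 + (-2 + 7*b)/(2*b) (f(b) = -6 + (b + (-2 + 6*b))/(b + b) = -6 + (-2 + 7*b)/((2*b)) = -6 + (-2 + 7*b)*(1/(2*b)) = -6 + (-2 + 7*b)/(2*b))
R(U) = -3 - 3*U (R(U) = U*(-3) - 3 = -3*U - 3 = -3 - 3*U)
R(-11) - 439*f(-8) = (-3 - 3*(-11)) - 439*(-5/2 - 1/(-8)) = (-3 + 33) - 439*(-5/2 - 1*(-1/8)) = 30 - 439*(-5/2 + 1/8) = 30 - 439*(-19/8) = 30 + 8341/8 = 8581/8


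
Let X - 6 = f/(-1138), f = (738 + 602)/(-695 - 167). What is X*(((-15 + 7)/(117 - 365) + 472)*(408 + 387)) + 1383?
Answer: 17131948774362/7602409 ≈ 2.2535e+6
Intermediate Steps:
f = -670/431 (f = 1340/(-862) = 1340*(-1/862) = -670/431 ≈ -1.5545)
X = 1471769/245239 (X = 6 - 670/431/(-1138) = 6 - 670/431*(-1/1138) = 6 + 335/245239 = 1471769/245239 ≈ 6.0014)
X*(((-15 + 7)/(117 - 365) + 472)*(408 + 387)) + 1383 = 1471769*(((-15 + 7)/(117 - 365) + 472)*(408 + 387))/245239 + 1383 = 1471769*((-8/(-248) + 472)*795)/245239 + 1383 = 1471769*((-8*(-1/248) + 472)*795)/245239 + 1383 = 1471769*((1/31 + 472)*795)/245239 + 1383 = 1471769*((14633/31)*795)/245239 + 1383 = (1471769/245239)*(11633235/31) + 1383 = 17121434642715/7602409 + 1383 = 17131948774362/7602409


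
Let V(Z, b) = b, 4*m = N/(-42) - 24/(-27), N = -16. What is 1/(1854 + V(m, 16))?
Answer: 1/1870 ≈ 0.00053476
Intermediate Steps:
m = 20/63 (m = (-16/(-42) - 24/(-27))/4 = (-16*(-1/42) - 24*(-1/27))/4 = (8/21 + 8/9)/4 = (1/4)*(80/63) = 20/63 ≈ 0.31746)
1/(1854 + V(m, 16)) = 1/(1854 + 16) = 1/1870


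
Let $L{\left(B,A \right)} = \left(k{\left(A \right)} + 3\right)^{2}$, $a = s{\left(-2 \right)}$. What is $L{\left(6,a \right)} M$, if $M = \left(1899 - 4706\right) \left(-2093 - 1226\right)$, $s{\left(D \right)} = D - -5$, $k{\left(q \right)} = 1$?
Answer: $149062928$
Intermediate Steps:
$s{\left(D \right)} = 5 + D$ ($s{\left(D \right)} = D + 5 = 5 + D$)
$a = 3$ ($a = 5 - 2 = 3$)
$L{\left(B,A \right)} = 16$ ($L{\left(B,A \right)} = \left(1 + 3\right)^{2} = 4^{2} = 16$)
$M = 9316433$ ($M = \left(-2807\right) \left(-3319\right) = 9316433$)
$L{\left(6,a \right)} M = 16 \cdot 9316433 = 149062928$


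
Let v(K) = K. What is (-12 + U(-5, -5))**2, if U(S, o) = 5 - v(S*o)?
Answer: 1024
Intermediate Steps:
U(S, o) = 5 - S*o
(-12 + U(-5, -5))**2 = (-12 + (5 - 1*(-5)*(-5)))**2 = (-12 + (5 - 25))**2 = (-12 - 20)**2 = (-32)**2 = 1024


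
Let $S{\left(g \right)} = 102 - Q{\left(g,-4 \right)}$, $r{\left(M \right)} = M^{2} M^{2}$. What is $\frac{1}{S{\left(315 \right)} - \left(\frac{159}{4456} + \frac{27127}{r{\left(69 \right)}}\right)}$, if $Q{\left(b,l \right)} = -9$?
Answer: $\frac{101004691176}{11207795770385} \approx 0.009012$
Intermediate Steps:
$r{\left(M \right)} = M^{4}$
$S{\left(g \right)} = 111$ ($S{\left(g \right)} = 102 - -9 = 102 + 9 = 111$)
$\frac{1}{S{\left(315 \right)} - \left(\frac{159}{4456} + \frac{27127}{r{\left(69 \right)}}\right)} = \frac{1}{111 - \left(\frac{159}{4456} + \frac{27127}{22667121}\right)} = \frac{1}{111 - \frac{3724950151}{101004691176}} = \frac{1}{\frac{11207795770385}{101004691176}} = \frac{101004691176}{11207795770385}$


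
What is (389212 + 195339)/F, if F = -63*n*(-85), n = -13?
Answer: -584551/69615 ≈ -8.3969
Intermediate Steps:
F = -69615 (F = -63*(-13)*(-85) = 819*(-85) = -69615)
(389212 + 195339)/F = (389212 + 195339)/(-69615) = 584551*(-1/69615) = -584551/69615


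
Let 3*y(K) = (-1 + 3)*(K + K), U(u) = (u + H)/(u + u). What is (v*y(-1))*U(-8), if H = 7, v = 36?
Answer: -3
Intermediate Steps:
U(u) = (7 + u)/(2*u) (U(u) = (u + 7)/(u + u) = (7 + u)/((2*u)) = (7 + u)*(1/(2*u)) = (7 + u)/(2*u))
y(K) = 4*K/3 (y(K) = ((-1 + 3)*(K + K))/3 = (2*(2*K))/3 = (4*K)/3 = 4*K/3)
(v*y(-1))*U(-8) = (36*((4/3)*(-1)))*((½)*(7 - 8)/(-8)) = (36*(-4/3))*((½)*(-⅛)*(-1)) = -48*1/16 = -3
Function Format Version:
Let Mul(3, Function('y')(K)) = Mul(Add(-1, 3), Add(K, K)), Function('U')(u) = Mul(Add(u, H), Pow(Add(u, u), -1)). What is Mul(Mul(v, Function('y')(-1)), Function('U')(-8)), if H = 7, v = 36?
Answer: -3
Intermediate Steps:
Function('U')(u) = Mul(Rational(1, 2), Pow(u, -1), Add(7, u)) (Function('U')(u) = Mul(Add(u, 7), Pow(Add(u, u), -1)) = Mul(Add(7, u), Pow(Mul(2, u), -1)) = Mul(Add(7, u), Mul(Rational(1, 2), Pow(u, -1))) = Mul(Rational(1, 2), Pow(u, -1), Add(7, u)))
Function('y')(K) = Mul(Rational(4, 3), K) (Function('y')(K) = Mul(Rational(1, 3), Mul(Add(-1, 3), Add(K, K))) = Mul(Rational(1, 3), Mul(2, Mul(2, K))) = Mul(Rational(1, 3), Mul(4, K)) = Mul(Rational(4, 3), K))
Mul(Mul(v, Function('y')(-1)), Function('U')(-8)) = Mul(Mul(36, Mul(Rational(4, 3), -1)), Mul(Rational(1, 2), Pow(-8, -1), Add(7, -8))) = Mul(Mul(36, Rational(-4, 3)), Mul(Rational(1, 2), Rational(-1, 8), -1)) = Mul(-48, Rational(1, 16)) = -3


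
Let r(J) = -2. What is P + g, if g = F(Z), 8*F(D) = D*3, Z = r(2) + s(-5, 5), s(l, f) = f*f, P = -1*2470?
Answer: -19691/8 ≈ -2461.4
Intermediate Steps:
P = -2470
s(l, f) = f²
Z = 23 (Z = -2 + 5² = -2 + 25 = 23)
F(D) = 3*D/8 (F(D) = (D*3)/8 = (3*D)/8 = 3*D/8)
g = 69/8 (g = (3/8)*23 = 69/8 ≈ 8.6250)
P + g = -2470 + 69/8 = -19691/8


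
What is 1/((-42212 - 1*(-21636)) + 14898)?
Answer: -1/5678 ≈ -0.00017612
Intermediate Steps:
1/((-42212 - 1*(-21636)) + 14898) = 1/((-42212 + 21636) + 14898) = 1/(-20576 + 14898) = 1/(-5678) = -1/5678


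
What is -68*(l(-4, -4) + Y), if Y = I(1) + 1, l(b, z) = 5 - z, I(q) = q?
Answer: -748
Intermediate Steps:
Y = 2 (Y = 1 + 1 = 2)
-68*(l(-4, -4) + Y) = -68*((5 - 1*(-4)) + 2) = -68*((5 + 4) + 2) = -68*(9 + 2) = -68*11 = -748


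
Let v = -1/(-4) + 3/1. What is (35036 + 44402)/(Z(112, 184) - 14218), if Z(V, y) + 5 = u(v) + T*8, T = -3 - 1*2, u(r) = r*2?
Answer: -158876/28513 ≈ -5.5721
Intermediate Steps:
v = 13/4 (v = -1*(-¼) + 3*1 = ¼ + 3 = 13/4 ≈ 3.2500)
u(r) = 2*r
T = -5 (T = -3 - 2 = -5)
Z(V, y) = -77/2 (Z(V, y) = -5 + (2*(13/4) - 5*8) = -5 + (13/2 - 40) = -5 - 67/2 = -77/2)
(35036 + 44402)/(Z(112, 184) - 14218) = (35036 + 44402)/(-77/2 - 14218) = 79438/(-28513/2) = 79438*(-2/28513) = -158876/28513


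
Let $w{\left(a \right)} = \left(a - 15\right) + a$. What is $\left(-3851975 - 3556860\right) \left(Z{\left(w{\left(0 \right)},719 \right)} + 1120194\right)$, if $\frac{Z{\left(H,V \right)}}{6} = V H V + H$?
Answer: $336408421820310$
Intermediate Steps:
$w{\left(a \right)} = -15 + 2 a$ ($w{\left(a \right)} = \left(-15 + a\right) + a = -15 + 2 a$)
$Z{\left(H,V \right)} = 6 H + 6 H V^{2}$ ($Z{\left(H,V \right)} = 6 \left(V H V + H\right) = 6 \left(H V V + H\right) = 6 \left(H V^{2} + H\right) = 6 \left(H + H V^{2}\right) = 6 H + 6 H V^{2}$)
$\left(-3851975 - 3556860\right) \left(Z{\left(w{\left(0 \right)},719 \right)} + 1120194\right) = \left(-3851975 - 3556860\right) \left(6 \left(-15 + 2 \cdot 0\right) \left(1 + 719^{2}\right) + 1120194\right) = - 7408835 \left(6 \left(-15 + 0\right) \left(1 + 516961\right) + 1120194\right) = - 7408835 \left(6 \left(-15\right) 516962 + 1120194\right) = - 7408835 \left(-46526580 + 1120194\right) = \left(-7408835\right) \left(-45406386\right) = 336408421820310$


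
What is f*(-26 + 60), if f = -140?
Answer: -4760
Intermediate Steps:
f*(-26 + 60) = -140*(-26 + 60) = -140*34 = -4760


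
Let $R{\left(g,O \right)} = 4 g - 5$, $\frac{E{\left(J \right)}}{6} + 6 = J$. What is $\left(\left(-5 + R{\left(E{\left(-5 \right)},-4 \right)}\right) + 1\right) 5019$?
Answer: $-1370187$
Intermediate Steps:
$E{\left(J \right)} = -36 + 6 J$
$R{\left(g,O \right)} = -5 + 4 g$
$\left(\left(-5 + R{\left(E{\left(-5 \right)},-4 \right)}\right) + 1\right) 5019 = \left(\left(-5 + \left(-5 + 4 \left(-36 + 6 \left(-5\right)\right)\right)\right) + 1\right) 5019 = \left(\left(-5 + \left(-5 + 4 \left(-36 - 30\right)\right)\right) + 1\right) 5019 = \left(\left(-5 + \left(-5 + 4 \left(-66\right)\right)\right) + 1\right) 5019 = \left(\left(-5 - 269\right) + 1\right) 5019 = \left(-274 + 1\right) 5019 = \left(-273\right) 5019 = -1370187$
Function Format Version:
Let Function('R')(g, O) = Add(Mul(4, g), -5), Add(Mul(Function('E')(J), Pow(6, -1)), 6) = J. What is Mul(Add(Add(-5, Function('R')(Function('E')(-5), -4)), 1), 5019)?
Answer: -1370187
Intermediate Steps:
Function('E')(J) = Add(-36, Mul(6, J))
Function('R')(g, O) = Add(-5, Mul(4, g))
Mul(Add(Add(-5, Function('R')(Function('E')(-5), -4)), 1), 5019) = Mul(Add(Add(-5, Add(-5, Mul(4, Add(-36, Mul(6, -5))))), 1), 5019) = Mul(Add(Add(-5, Add(-5, Mul(4, Add(-36, -30)))), 1), 5019) = Mul(Add(Add(-5, Add(-5, Mul(4, -66))), 1), 5019) = Mul(Add(Add(-5, Add(-5, -264)), 1), 5019) = Mul(Add(Add(-5, -269), 1), 5019) = Mul(Add(-274, 1), 5019) = Mul(-273, 5019) = -1370187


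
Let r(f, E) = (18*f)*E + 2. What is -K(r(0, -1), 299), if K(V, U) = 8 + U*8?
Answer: -2400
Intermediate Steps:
r(f, E) = 2 + 18*E*f (r(f, E) = 18*E*f + 2 = 2 + 18*E*f)
K(V, U) = 8 + 8*U
-K(r(0, -1), 299) = -(8 + 8*299) = -(8 + 2392) = -1*2400 = -2400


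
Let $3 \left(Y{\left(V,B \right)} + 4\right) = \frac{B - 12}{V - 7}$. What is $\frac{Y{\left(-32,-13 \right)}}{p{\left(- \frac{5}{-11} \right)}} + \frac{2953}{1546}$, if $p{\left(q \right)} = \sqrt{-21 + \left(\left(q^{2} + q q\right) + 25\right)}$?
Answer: $\frac{2953}{1546} - \frac{4873 \sqrt{534}}{62478} \approx 0.10774$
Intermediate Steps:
$Y{\left(V,B \right)} = -4 + \frac{-12 + B}{3 \left(-7 + V\right)}$ ($Y{\left(V,B \right)} = -4 + \frac{\left(B - 12\right) \frac{1}{V - 7}}{3} = -4 + \frac{\left(-12 + B\right) \frac{1}{-7 + V}}{3} = -4 + \frac{\frac{1}{-7 + V} \left(-12 + B\right)}{3} = -4 + \frac{-12 + B}{3 \left(-7 + V\right)}$)
$p{\left(q \right)} = \sqrt{4 + 2 q^{2}}$ ($p{\left(q \right)} = \sqrt{-21 + \left(\left(q^{2} + q^{2}\right) + 25\right)} = \sqrt{-21 + \left(2 q^{2} + 25\right)} = \sqrt{-21 + \left(25 + 2 q^{2}\right)} = \sqrt{4 + 2 q^{2}}$)
$\frac{Y{\left(-32,-13 \right)}}{p{\left(- \frac{5}{-11} \right)}} + \frac{2953}{1546} = \frac{\frac{1}{3} \frac{1}{-7 - 32} \left(72 - 13 - -384\right)}{\sqrt{4 + 2 \left(- \frac{5}{-11}\right)^{2}}} + \frac{2953}{1546} = \frac{\frac{1}{3} \frac{1}{-39} \left(72 - 13 + 384\right)}{\sqrt{4 + 2 \left(\left(-5\right) \left(- \frac{1}{11}\right)\right)^{2}}} + 2953 \cdot \frac{1}{1546} = \frac{\frac{1}{3} \left(- \frac{1}{39}\right) 443}{\sqrt{4 + 2 \left(\frac{5}{11}\right)^{2}}} + \frac{2953}{1546} = - \frac{443}{117 \sqrt{4 + 2 \cdot \frac{25}{121}}} + \frac{2953}{1546} = - \frac{443}{117 \sqrt{4 + \frac{50}{121}}} + \frac{2953}{1546} = - \frac{443}{117 \sqrt{\frac{534}{121}}} + \frac{2953}{1546} = - \frac{443}{117 \frac{\sqrt{534}}{11}} + \frac{2953}{1546} = - \frac{443 \frac{11 \sqrt{534}}{534}}{117} + \frac{2953}{1546} = - \frac{4873 \sqrt{534}}{62478} + \frac{2953}{1546} = \frac{2953}{1546} - \frac{4873 \sqrt{534}}{62478}$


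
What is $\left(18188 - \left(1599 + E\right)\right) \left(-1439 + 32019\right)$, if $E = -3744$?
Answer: $621783140$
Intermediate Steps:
$\left(18188 - \left(1599 + E\right)\right) \left(-1439 + 32019\right) = \left(18188 - -2145\right) \left(-1439 + 32019\right) = \left(18188 + \left(-1599 + 3744\right)\right) 30580 = \left(18188 + 2145\right) 30580 = 20333 \cdot 30580 = 621783140$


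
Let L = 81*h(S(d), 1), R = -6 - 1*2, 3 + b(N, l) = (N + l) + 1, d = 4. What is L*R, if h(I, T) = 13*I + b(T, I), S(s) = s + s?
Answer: -71928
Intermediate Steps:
b(N, l) = -2 + N + l (b(N, l) = -3 + ((N + l) + 1) = -3 + (1 + N + l) = -2 + N + l)
S(s) = 2*s
R = -8 (R = -6 - 2 = -8)
h(I, T) = -2 + T + 14*I (h(I, T) = 13*I + (-2 + T + I) = 13*I + (-2 + I + T) = -2 + T + 14*I)
L = 8991 (L = 81*(-2 + 1 + 14*(2*4)) = 81*(-2 + 1 + 14*8) = 81*(-2 + 1 + 112) = 81*111 = 8991)
L*R = 8991*(-8) = -71928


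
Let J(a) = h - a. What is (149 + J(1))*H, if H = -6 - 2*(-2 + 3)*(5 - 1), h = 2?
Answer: -2100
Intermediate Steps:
J(a) = 2 - a
H = -14 (H = -6 - 2*4 = -6 - 8 = -14)
(149 + J(1))*H = (149 + (2 - 1*1))*(-14) = (149 + (2 - 1))*(-14) = (149 + 1)*(-14) = 150*(-14) = -2100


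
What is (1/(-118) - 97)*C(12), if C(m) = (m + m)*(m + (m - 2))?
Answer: -3022008/59 ≈ -51221.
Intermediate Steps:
C(m) = 2*m*(-2 + 2*m) (C(m) = (2*m)*(m + (-2 + m)) = (2*m)*(-2 + 2*m) = 2*m*(-2 + 2*m))
(1/(-118) - 97)*C(12) = (1/(-118) - 97)*(4*12*(-1 + 12)) = (-1/118 - 97)*(4*12*11) = -11447/118*528 = -3022008/59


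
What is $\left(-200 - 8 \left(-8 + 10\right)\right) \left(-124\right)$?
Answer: $26784$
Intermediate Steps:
$\left(-200 - 8 \left(-8 + 10\right)\right) \left(-124\right) = \left(-200 - 16\right) \left(-124\right) = \left(-216\right) \left(-124\right) = 26784$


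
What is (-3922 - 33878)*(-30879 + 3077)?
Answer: 1050915600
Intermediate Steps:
(-3922 - 33878)*(-30879 + 3077) = -37800*(-27802) = 1050915600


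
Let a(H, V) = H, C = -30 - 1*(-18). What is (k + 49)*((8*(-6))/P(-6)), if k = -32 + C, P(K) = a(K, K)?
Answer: 40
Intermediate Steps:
C = -12 (C = -30 + 18 = -12)
P(K) = K
k = -44 (k = -32 - 12 = -44)
(k + 49)*((8*(-6))/P(-6)) = (-44 + 49)*((8*(-6))/(-6)) = 5*(-48*(-1/6)) = 5*8 = 40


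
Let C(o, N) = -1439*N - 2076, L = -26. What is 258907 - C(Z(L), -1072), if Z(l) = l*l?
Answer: -1281625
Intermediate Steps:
Z(l) = l**2
C(o, N) = -2076 - 1439*N
258907 - C(Z(L), -1072) = 258907 - (-2076 - 1439*(-1072)) = 258907 - (-2076 + 1542608) = 258907 - 1*1540532 = 258907 - 1540532 = -1281625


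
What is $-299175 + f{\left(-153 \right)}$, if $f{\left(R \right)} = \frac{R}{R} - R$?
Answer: $-299021$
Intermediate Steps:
$f{\left(R \right)} = 1 - R$
$-299175 + f{\left(-153 \right)} = -299175 + \left(1 - -153\right) = -299175 + \left(1 + 153\right) = -299175 + 154 = -299021$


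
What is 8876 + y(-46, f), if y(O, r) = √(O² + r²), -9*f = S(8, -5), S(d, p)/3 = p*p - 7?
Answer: 8876 + 2*√538 ≈ 8922.4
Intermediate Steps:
S(d, p) = -21 + 3*p² (S(d, p) = 3*(p*p - 7) = 3*(p² - 7) = 3*(-7 + p²) = -21 + 3*p²)
f = -6 (f = -(-21 + 3*(-5)²)/9 = -(-21 + 3*25)/9 = -(-21 + 75)/9 = -⅑*54 = -6)
8876 + y(-46, f) = 8876 + √((-46)² + (-6)²) = 8876 + √(2116 + 36) = 8876 + √2152 = 8876 + 2*√538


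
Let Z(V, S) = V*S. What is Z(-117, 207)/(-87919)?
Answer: 1863/6763 ≈ 0.27547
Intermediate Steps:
Z(V, S) = S*V
Z(-117, 207)/(-87919) = (207*(-117))/(-87919) = -24219*(-1/87919) = 1863/6763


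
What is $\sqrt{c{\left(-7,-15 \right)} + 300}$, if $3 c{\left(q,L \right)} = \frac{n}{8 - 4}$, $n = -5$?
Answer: $\frac{\sqrt{10785}}{6} \approx 17.308$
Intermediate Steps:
$c{\left(q,L \right)} = - \frac{5}{12}$ ($c{\left(q,L \right)} = \frac{\left(-5\right) \frac{1}{8 - 4}}{3} = \frac{\left(-5\right) \frac{1}{4}}{3} = \frac{1}{3} \left(- \frac{5}{4}\right) = - \frac{5}{12}$)
$\sqrt{c{\left(-7,-15 \right)} + 300} = \sqrt{- \frac{5}{12} + 300} = \sqrt{\frac{3595}{12}} = \frac{\sqrt{10785}}{6}$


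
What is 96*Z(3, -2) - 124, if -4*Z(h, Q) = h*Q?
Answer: 20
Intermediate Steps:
Z(h, Q) = -Q*h/4 (Z(h, Q) = -h*Q/4 = -Q*h/4)
96*Z(3, -2) - 124 = 96*(-1/4*(-2)*3) - 124 = 96*(3/2) - 124 = 144 - 124 = 20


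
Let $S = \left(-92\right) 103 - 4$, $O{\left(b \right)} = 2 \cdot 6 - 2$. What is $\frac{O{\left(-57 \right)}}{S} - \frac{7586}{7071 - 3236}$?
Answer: $- \frac{7195363}{3635580} \approx -1.9792$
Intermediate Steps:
$O{\left(b \right)} = 10$ ($O{\left(b \right)} = 12 - 2 = 10$)
$S = -9480$ ($S = -9476 - 4 = -9480$)
$\frac{O{\left(-57 \right)}}{S} - \frac{7586}{7071 - 3236} = \frac{10}{-9480} - \frac{7586}{7071 - 3236} = 10 \left(- \frac{1}{9480}\right) - \frac{7586}{7071 - 3236} = - \frac{1}{948} - \frac{7586}{3835} = - \frac{7195363}{3635580}$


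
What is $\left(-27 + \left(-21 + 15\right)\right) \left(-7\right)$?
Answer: $231$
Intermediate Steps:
$\left(-27 + \left(-21 + 15\right)\right) \left(-7\right) = \left(-27 - 6\right) \left(-7\right) = \left(-33\right) \left(-7\right) = 231$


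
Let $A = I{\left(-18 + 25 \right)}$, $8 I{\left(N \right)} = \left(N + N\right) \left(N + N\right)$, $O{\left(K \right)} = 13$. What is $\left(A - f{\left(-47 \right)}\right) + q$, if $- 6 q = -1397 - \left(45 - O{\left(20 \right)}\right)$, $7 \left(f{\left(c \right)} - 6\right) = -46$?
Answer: $\frac{5528}{21} \approx 263.24$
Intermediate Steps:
$f{\left(c \right)} = - \frac{4}{7}$ ($f{\left(c \right)} = 6 + \frac{1}{7} \left(-46\right) = 6 - \frac{46}{7} = - \frac{4}{7}$)
$I{\left(N \right)} = \frac{N^{2}}{2}$ ($I{\left(N \right)} = \frac{\left(N + N\right) \left(N + N\right)}{8} = \frac{2 N 2 N}{8} = \frac{4 N^{2}}{8} = \frac{N^{2}}{2}$)
$A = \frac{49}{2}$ ($A = \frac{\left(-18 + 25\right)^{2}}{2} = \frac{7^{2}}{2} = \frac{1}{2} \cdot 49 = \frac{49}{2} \approx 24.5$)
$q = \frac{1429}{6}$ ($q = - \frac{-1397 - \left(45 - 13\right)}{6} = - \frac{-1397 - 32}{6} = \left(- \frac{1}{6}\right) \left(-1429\right) = \frac{1429}{6} \approx 238.17$)
$\left(A - f{\left(-47 \right)}\right) + q = \left(\frac{49}{2} - - \frac{4}{7}\right) + \frac{1429}{6} = \left(\frac{49}{2} + \frac{4}{7}\right) + \frac{1429}{6} = \frac{351}{14} + \frac{1429}{6} = \frac{5528}{21}$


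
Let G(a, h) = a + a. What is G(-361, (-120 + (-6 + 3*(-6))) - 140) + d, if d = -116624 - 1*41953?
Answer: -159299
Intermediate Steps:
G(a, h) = 2*a
d = -158577 (d = -116624 - 41953 = -158577)
G(-361, (-120 + (-6 + 3*(-6))) - 140) + d = 2*(-361) - 158577 = -722 - 158577 = -159299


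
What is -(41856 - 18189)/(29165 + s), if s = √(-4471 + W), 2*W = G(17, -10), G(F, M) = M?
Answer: -690248055/850601701 + 47334*I*√1119/850601701 ≈ -0.81148 + 0.0018615*I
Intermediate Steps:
W = -5 (W = (½)*(-10) = -5)
s = 2*I*√1119 (s = √(-4471 - 5) = √(-4476) = 2*I*√1119 ≈ 66.903*I)
-(41856 - 18189)/(29165 + s) = -(41856 - 18189)/(29165 + 2*I*√1119) = -23667/(29165 + 2*I*√1119)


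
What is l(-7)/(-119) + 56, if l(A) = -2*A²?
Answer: 966/17 ≈ 56.824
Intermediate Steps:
l(-7)/(-119) + 56 = (-2*(-7)²)/(-119) + 56 = -(-2)*49/119 + 56 = -1/119*(-98) + 56 = 14/17 + 56 = 966/17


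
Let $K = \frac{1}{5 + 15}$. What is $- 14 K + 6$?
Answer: $\frac{53}{10} \approx 5.3$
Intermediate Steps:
$K = \frac{1}{20} \approx 0.05$
$- 14 K + 6 = \left(-14\right) \frac{1}{20} + 6 = - \frac{7}{10} + 6 = \frac{53}{10}$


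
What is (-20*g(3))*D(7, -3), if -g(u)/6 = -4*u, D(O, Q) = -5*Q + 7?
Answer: -31680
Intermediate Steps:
D(O, Q) = 7 - 5*Q
g(u) = 24*u (g(u) = -(-24)*u = 24*u)
(-20*g(3))*D(7, -3) = (-480*3)*(7 - 5*(-3)) = (-20*72)*(7 + 15) = -1440*22 = -31680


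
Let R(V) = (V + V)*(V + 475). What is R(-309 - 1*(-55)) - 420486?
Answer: -532754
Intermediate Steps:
R(V) = 2*V*(475 + V) (R(V) = (2*V)*(475 + V) = 2*V*(475 + V))
R(-309 - 1*(-55)) - 420486 = 2*(-309 - 1*(-55))*(475 + (-309 - 1*(-55))) - 420486 = 2*(-309 + 55)*(475 + (-309 + 55)) - 420486 = 2*(-254)*(475 - 254) - 420486 = 2*(-254)*221 - 420486 = -112268 - 420486 = -532754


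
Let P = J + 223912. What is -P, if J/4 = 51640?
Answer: -430472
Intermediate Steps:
J = 206560 (J = 4*51640 = 206560)
P = 430472 (P = 206560 + 223912 = 430472)
-P = -1*430472 = -430472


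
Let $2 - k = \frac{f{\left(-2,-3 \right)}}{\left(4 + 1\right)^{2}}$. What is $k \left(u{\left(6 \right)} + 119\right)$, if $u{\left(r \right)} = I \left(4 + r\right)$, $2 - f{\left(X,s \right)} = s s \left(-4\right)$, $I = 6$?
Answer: $\frac{2148}{25} \approx 85.92$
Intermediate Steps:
$f{\left(X,s \right)} = 2 + 4 s^{2}$ ($f{\left(X,s \right)} = 2 - s s \left(-4\right) = 2 - s^{2} \left(-4\right) = 2 - - 4 s^{2} = 2 + 4 s^{2}$)
$k = \frac{12}{25}$ ($k = 2 - \frac{2 + 4 \left(-3\right)^{2}}{\left(4 + 1\right)^{2}} = 2 - \frac{2 + 4 \cdot 9}{5^{2}} = 2 - \frac{2 + 36}{25} = 2 - 38 \cdot \frac{1}{25} = 2 - \frac{38}{25} = \frac{12}{25} \approx 0.48$)
$u{\left(r \right)} = 24 + 6 r$ ($u{\left(r \right)} = 6 \left(4 + r\right) = 24 + 6 r$)
$k \left(u{\left(6 \right)} + 119\right) = \frac{12 \left(\left(24 + 6 \cdot 6\right) + 119\right)}{25} = \frac{12 \left(\left(24 + 36\right) + 119\right)}{25} = \frac{12 \left(60 + 119\right)}{25} = \frac{12}{25} \cdot 179 = \frac{2148}{25}$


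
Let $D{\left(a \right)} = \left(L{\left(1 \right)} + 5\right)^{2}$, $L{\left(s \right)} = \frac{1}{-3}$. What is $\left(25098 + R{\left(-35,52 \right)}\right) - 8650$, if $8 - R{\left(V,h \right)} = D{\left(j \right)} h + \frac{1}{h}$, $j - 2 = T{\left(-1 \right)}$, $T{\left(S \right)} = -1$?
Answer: $\frac{7171415}{468} \approx 15324.0$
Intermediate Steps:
$L{\left(s \right)} = - \frac{1}{3}$
$j = 1$ ($j = 2 - 1 = 1$)
$D{\left(a \right)} = \frac{196}{9}$ ($D{\left(a \right)} = \left(- \frac{1}{3} + 5\right)^{2} = \left(\frac{14}{3}\right)^{2} = \frac{196}{9}$)
$R{\left(V,h \right)} = 8 - \frac{1}{h} - \frac{196 h}{9}$ ($R{\left(V,h \right)} = 8 - \left(\frac{196 h}{9} + \frac{1}{h}\right) = 8 - \left(\frac{1}{h} + \frac{196 h}{9}\right) = 8 - \frac{1}{h} - \frac{196 h}{9}$)
$\left(25098 + R{\left(-35,52 \right)}\right) - 8650 = \left(25098 - \frac{526249}{468}\right) - 8650 = \frac{11219615}{468} - 8650 = \frac{7171415}{468}$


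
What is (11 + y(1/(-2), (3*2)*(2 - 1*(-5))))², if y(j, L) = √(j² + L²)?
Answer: (22 + √7057)²/4 ≈ 2809.3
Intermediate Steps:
y(j, L) = √(L² + j²)
(11 + y(1/(-2), (3*2)*(2 - 1*(-5))))² = (11 + √(((3*2)*(2 - 1*(-5)))² + (1/(-2))²))² = (11 + √((6*(2 + 5))² + (-½)²))² = (11 + √((6*7)² + ¼))² = (11 + √(42² + ¼))² = (11 + √(1764 + ¼))² = (11 + √(7057/4))² = (11 + √7057/2)²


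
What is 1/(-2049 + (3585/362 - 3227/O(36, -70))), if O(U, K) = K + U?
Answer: -3077/5982257 ≈ -0.00051435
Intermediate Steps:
1/(-2049 + (3585/362 - 3227/O(36, -70))) = 1/(-2049 + (3585/362 - 3227/(-70 + 36))) = 1/(-2049 + (3585*(1/362) - 3227/(-34))) = 1/(-2049 + (3585/362 - 3227*(-1/34))) = 1/(-2049 + (3585/362 + 3227/34)) = 1/(-2049 + 322516/3077) = 1/(-5982257/3077) = -3077/5982257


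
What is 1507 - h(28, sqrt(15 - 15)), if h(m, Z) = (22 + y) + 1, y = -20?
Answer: 1504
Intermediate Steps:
h(m, Z) = 3 (h(m, Z) = (22 - 20) + 1 = 2 + 1 = 3)
1507 - h(28, sqrt(15 - 15)) = 1507 - 1*3 = 1507 - 3 = 1504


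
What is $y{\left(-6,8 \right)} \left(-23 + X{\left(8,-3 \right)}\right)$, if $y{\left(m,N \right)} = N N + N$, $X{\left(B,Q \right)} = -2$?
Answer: $-1800$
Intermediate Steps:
$y{\left(m,N \right)} = N + N^{2}$ ($y{\left(m,N \right)} = N^{2} + N = N + N^{2}$)
$y{\left(-6,8 \right)} \left(-23 + X{\left(8,-3 \right)}\right) = 8 \left(1 + 8\right) \left(-23 - 2\right) = 8 \cdot 9 \left(-25\right) = 72 \left(-25\right) = -1800$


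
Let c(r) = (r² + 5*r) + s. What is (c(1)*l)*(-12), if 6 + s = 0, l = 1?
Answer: 0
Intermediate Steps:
s = -6 (s = -6 + 0 = -6)
c(r) = -6 + r² + 5*r (c(r) = (r² + 5*r) - 6 = -6 + r² + 5*r)
(c(1)*l)*(-12) = ((-6 + 1² + 5*1)*1)*(-12) = ((-6 + 1 + 5)*1)*(-12) = (0*1)*(-12) = 0*(-12) = 0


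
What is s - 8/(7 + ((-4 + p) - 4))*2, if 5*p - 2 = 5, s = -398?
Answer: -438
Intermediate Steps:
p = 7/5 (p = 2/5 + (1/5)*5 = 2/5 + 1 = 7/5 ≈ 1.4000)
s - 8/(7 + ((-4 + p) - 4))*2 = -398 - 8/(7 + ((-4 + 7/5) - 4))*2 = -398 - 8/(7 + (-13/5 - 4))*2 = -398 - 8/(7 - 33/5)*2 = -398 - 8/(2/5)*2 = -398 - (5/2)*8*2 = -398 - 20*2 = -398 - 1*40 = -398 - 40 = -438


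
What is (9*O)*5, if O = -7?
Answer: -315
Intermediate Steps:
(9*O)*5 = (9*(-7))*5 = -63*5 = -315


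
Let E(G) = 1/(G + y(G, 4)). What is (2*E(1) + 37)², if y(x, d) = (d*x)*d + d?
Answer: 606841/441 ≈ 1376.1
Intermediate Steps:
y(x, d) = d + x*d² (y(x, d) = x*d² + d = d + x*d²)
E(G) = 1/(4 + 17*G) (E(G) = 1/(G + 4*(1 + 4*G)) = 1/(G + (4 + 16*G)) = 1/(4 + 17*G))
(2*E(1) + 37)² = (2/(4 + 17*1) + 37)² = (2/(4 + 17) + 37)² = (2/21 + 37)² = (779/21)² = 606841/441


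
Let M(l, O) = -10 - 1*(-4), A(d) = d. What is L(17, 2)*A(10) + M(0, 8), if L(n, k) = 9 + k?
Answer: 104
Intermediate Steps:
M(l, O) = -6 (M(l, O) = -10 + 4 = -6)
L(17, 2)*A(10) + M(0, 8) = (9 + 2)*10 - 6 = 11*10 - 6 = 110 - 6 = 104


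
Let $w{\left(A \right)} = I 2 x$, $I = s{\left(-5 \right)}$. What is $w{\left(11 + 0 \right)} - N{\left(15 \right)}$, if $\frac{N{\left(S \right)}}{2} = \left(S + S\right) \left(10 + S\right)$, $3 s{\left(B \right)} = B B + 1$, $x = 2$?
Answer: $- \frac{4396}{3} \approx -1465.3$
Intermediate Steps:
$s{\left(B \right)} = \frac{1}{3} + \frac{B^{2}}{3}$ ($s{\left(B \right)} = \frac{B B + 1}{3} = \frac{B^{2} + 1}{3} = \frac{1 + B^{2}}{3} = \frac{1}{3} + \frac{B^{2}}{3}$)
$I = \frac{26}{3}$ ($I = \frac{1}{3} + \frac{\left(-5\right)^{2}}{3} = \frac{1}{3} + \frac{1}{3} \cdot 25 = \frac{1}{3} + \frac{25}{3} = \frac{26}{3} \approx 8.6667$)
$N{\left(S \right)} = 4 S \left(10 + S\right)$ ($N{\left(S \right)} = 2 \left(S + S\right) \left(10 + S\right) = 2 \cdot 2 S \left(10 + S\right) = 4 S \left(10 + S\right)$)
$w{\left(A \right)} = \frac{104}{3}$ ($w{\left(A \right)} = \frac{26}{3} \cdot 2 \cdot 2 = \frac{52}{3} \cdot 2 = \frac{104}{3}$)
$w{\left(11 + 0 \right)} - N{\left(15 \right)} = \frac{104}{3} - 4 \cdot 15 \left(10 + 15\right) = \frac{104}{3} - 4 \cdot 15 \cdot 25 = \frac{104}{3} - 1500 = - \frac{4396}{3}$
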